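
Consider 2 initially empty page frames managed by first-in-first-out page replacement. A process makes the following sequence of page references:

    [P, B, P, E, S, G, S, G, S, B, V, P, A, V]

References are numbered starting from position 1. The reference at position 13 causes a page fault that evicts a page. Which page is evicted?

V

pos 1: P: fault, frames {P}
pos 2: B: fault, frames {P,B}
pos 3: P: hit
pos 4: E: fault, evict P, frames {B,E}
pos 5: S: fault, evict B, frames {E,S}
pos 6: G: fault, evict E, frames {S,G}
pos 7: S: hit
pos 8: G: hit
pos 9: S: hit
pos 10: B: fault, evict S, frames {G,B}
pos 11: V: fault, evict G, frames {B,V}
pos 12: P: fault, evict B, frames {V,P}
pos 13: A: fault, evict V, frames {P,A}
At position 13, page V is evicted.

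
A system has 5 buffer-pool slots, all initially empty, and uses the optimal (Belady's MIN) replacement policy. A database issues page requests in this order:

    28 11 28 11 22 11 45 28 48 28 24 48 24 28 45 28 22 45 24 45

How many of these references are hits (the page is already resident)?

14

28 → miss, frames (28)
11 → miss, frames (28 11)
28 → hit
11 → hit
22 → miss, frames (28 11 22)
11 → hit
45 → miss, frames (28 11 22 45)
28 → hit
48 → miss, frames (28 11 22 45 48)
28 → hit
24 → miss, evict 11, frames (28 22 45 48 24)
48 → hit
24 → hit
28 → hit
45 → hit
28 → hit
22 → hit
45 → hit
24 → hit
45 → hit
Hits: 14.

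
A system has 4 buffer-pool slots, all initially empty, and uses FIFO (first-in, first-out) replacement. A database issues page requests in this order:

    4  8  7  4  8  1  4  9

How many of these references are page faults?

4 → miss, frames {4}
8 → miss, frames {4,8}
7 → miss, frames {4,8,7}
4 → hit
8 → hit
1 → miss, frames {4,8,7,1}
4 → hit
9 → miss, evict 4, frames {8,7,1,9}
Page faults: 5.

5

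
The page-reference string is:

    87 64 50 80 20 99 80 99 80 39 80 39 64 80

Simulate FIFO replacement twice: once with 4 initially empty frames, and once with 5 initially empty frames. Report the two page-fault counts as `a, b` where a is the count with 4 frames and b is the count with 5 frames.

4 frames: F F F F F F . . . F . . F F → 9 faults.
5 frames: F F F F F F . . . F . . F . → 8 faults.
8 < 9: adding a frame reduced faults, as is typical.

9, 8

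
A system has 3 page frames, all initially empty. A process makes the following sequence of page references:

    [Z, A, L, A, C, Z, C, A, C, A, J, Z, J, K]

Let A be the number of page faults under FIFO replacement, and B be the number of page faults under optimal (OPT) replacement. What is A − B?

Under FIFO: F F F . F F . F . . F . . F → 8 faults.
Under OPT: F F F . F . . . . . F . . F → 6 faults.
A − B = 8 − 6 = 2.

2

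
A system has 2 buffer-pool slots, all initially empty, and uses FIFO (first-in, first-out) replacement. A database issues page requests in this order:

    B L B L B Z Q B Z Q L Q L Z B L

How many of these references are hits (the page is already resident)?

5

B: fault, frames (B)
L: fault, frames (B L)
B: hit
L: hit
B: hit
Z: fault, evict B, frames (L Z)
Q: fault, evict L, frames (Z Q)
B: fault, evict Z, frames (Q B)
Z: fault, evict Q, frames (B Z)
Q: fault, evict B, frames (Z Q)
L: fault, evict Z, frames (Q L)
Q: hit
L: hit
Z: fault, evict Q, frames (L Z)
B: fault, evict L, frames (Z B)
L: fault, evict Z, frames (B L)
Hits: 5.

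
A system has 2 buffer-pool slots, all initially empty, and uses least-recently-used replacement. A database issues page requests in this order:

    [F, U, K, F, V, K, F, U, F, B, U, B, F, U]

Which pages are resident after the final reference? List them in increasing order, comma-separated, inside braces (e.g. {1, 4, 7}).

F → fault, frames (F)
U → fault, frames (F U)
K → fault, evict F, frames (U K)
F → fault, evict U, frames (K F)
V → fault, evict K, frames (F V)
K → fault, evict F, frames (V K)
F → fault, evict V, frames (K F)
U → fault, evict K, frames (F U)
F → hit
B → fault, evict U, frames (F B)
U → fault, evict F, frames (B U)
B → hit
F → fault, evict U, frames (B F)
U → fault, evict B, frames (F U)

{F, U}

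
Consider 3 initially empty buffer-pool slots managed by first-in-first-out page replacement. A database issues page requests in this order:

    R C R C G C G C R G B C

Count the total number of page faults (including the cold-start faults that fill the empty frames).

4

R -> miss, frames [R]
C -> miss, frames [R, C]
R -> hit
C -> hit
G -> miss, frames [R, C, G]
C -> hit
G -> hit
C -> hit
R -> hit
G -> hit
B -> miss, evict R, frames [C, G, B]
C -> hit
Page faults: 4.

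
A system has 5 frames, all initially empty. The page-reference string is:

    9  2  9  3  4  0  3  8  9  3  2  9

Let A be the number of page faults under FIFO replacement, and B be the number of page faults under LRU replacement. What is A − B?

Under FIFO: F F . F F F . F F . F . → 8 faults.
Under LRU: F F . F F F . F . . F . → 7 faults.
A − B = 8 − 7 = 1.

1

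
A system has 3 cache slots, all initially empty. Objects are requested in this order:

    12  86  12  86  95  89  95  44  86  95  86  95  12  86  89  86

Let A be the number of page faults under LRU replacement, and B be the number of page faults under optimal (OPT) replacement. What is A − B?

1

Under LRU: F F . . F F . F F . . . F . F . → 8 faults.
Under OPT: F F . . F F . F . . . . F . F . → 7 faults.
A − B = 8 − 7 = 1.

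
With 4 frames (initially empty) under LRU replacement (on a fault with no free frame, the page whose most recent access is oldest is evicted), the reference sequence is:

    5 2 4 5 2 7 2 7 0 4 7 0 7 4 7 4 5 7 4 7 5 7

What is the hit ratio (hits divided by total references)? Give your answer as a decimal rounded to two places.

5 → miss, frames [5]
2 → miss, frames [5, 2]
4 → miss, frames [5, 2, 4]
5 → hit
2 → hit
7 → miss, frames [4, 5, 2, 7]
2 → hit
7 → hit
0 → miss, evict 4, frames [5, 2, 7, 0]
4 → miss, evict 5, frames [2, 7, 0, 4]
7 → hit
0 → hit
7 → hit
4 → hit
7 → hit
4 → hit
5 → miss, evict 2, frames [0, 7, 4, 5]
7 → hit
4 → hit
7 → hit
5 → hit
7 → hit
Hits: 15 of 22 references → 15/22 = 0.6818.

0.68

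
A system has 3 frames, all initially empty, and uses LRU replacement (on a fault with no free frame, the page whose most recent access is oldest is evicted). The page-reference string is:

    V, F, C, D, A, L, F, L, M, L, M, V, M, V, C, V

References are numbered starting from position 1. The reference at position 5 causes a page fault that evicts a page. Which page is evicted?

F

pos 1: V: fault, frames [V]
pos 2: F: fault, frames [V, F]
pos 3: C: fault, frames [V, F, C]
pos 4: D: fault, evict V, frames [F, C, D]
pos 5: A: fault, evict F, frames [C, D, A]
At position 5, page F is evicted.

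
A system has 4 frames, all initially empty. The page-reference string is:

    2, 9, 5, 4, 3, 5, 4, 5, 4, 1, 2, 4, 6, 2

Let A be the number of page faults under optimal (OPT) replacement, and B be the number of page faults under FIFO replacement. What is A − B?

Under OPT: F F F F F . . . . F . . F . → 7 faults.
Under FIFO: F F F F F . . . . F F . F . → 8 faults.
A − B = 7 − 8 = -1.

-1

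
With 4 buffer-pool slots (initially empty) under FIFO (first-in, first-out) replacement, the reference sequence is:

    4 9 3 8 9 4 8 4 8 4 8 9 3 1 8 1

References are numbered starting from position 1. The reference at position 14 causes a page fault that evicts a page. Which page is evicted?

4

pos 1: 4 -> fault, frames [4]
pos 2: 9 -> fault, frames [4, 9]
pos 3: 3 -> fault, frames [4, 9, 3]
pos 4: 8 -> fault, frames [4, 9, 3, 8]
pos 5: 9 -> hit
pos 6: 4 -> hit
pos 7: 8 -> hit
pos 8: 4 -> hit
pos 9: 8 -> hit
pos 10: 4 -> hit
pos 11: 8 -> hit
pos 12: 9 -> hit
pos 13: 3 -> hit
pos 14: 1 -> fault, evict 4, frames [9, 3, 8, 1]
At position 14, page 4 is evicted.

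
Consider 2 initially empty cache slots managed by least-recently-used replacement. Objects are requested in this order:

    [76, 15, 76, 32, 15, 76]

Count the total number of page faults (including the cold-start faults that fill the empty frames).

76: fault, frames {76}
15: fault, frames {76,15}
76: hit
32: fault, evict 15, frames {76,32}
15: fault, evict 76, frames {32,15}
76: fault, evict 32, frames {15,76}
Page faults: 5.

5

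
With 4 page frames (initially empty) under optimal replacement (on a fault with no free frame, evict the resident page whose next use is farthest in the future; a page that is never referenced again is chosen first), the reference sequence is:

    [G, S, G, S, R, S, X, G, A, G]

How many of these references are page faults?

5

G → miss, frames {G}
S → miss, frames {G,S}
G → hit
S → hit
R → miss, frames {G,S,R}
S → hit
X → miss, frames {G,S,R,X}
G → hit
A → miss, evict X, frames {G,S,R,A}
G → hit
Page faults: 5.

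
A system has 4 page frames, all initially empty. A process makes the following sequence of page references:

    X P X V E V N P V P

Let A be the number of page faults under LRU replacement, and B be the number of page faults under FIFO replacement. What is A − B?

1

Under LRU: F F . F F . F F . . → 6 faults.
Under FIFO: F F . F F . F . . . → 5 faults.
A − B = 6 − 5 = 1.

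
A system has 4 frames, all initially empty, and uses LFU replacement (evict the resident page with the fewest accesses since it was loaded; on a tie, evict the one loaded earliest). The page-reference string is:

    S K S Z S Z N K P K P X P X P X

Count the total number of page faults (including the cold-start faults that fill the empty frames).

S → fault, frames {S}
K → fault, frames {S,K}
S → hit
Z → fault, frames {S,K,Z}
S → hit
Z → hit
N → fault, frames {S,K,Z,N}
K → hit
P → fault, evict N, frames {S,K,Z,P}
K → hit
P → hit
X → fault, evict Z, frames {S,K,P,X}
P → hit
X → hit
P → hit
X → hit
Page faults: 6.

6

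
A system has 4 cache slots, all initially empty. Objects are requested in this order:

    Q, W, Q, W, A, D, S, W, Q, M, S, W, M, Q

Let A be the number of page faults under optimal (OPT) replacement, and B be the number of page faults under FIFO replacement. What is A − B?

-2

Under OPT: F F . . F F F . . F . . . . → 6 faults.
Under FIFO: F F . . F F F . F F . F . . → 8 faults.
A − B = 6 − 8 = -2.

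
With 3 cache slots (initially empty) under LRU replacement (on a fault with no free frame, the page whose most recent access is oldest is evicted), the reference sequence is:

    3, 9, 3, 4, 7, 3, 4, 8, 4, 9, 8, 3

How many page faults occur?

7

3: fault, frames (3)
9: fault, frames (3 9)
3: hit
4: fault, frames (9 3 4)
7: fault, evict 9, frames (3 4 7)
3: hit
4: hit
8: fault, evict 7, frames (3 4 8)
4: hit
9: fault, evict 3, frames (8 4 9)
8: hit
3: fault, evict 4, frames (9 8 3)
Page faults: 7.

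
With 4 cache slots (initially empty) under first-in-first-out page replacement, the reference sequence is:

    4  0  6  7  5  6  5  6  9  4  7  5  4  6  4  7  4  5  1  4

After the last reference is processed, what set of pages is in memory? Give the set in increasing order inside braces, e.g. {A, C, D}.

{1, 4, 5, 7}

4 → miss, frames (4)
0 → miss, frames (4 0)
6 → miss, frames (4 0 6)
7 → miss, frames (4 0 6 7)
5 → miss, evict 4, frames (0 6 7 5)
6 → hit
5 → hit
6 → hit
9 → miss, evict 0, frames (6 7 5 9)
4 → miss, evict 6, frames (7 5 9 4)
7 → hit
5 → hit
4 → hit
6 → miss, evict 7, frames (5 9 4 6)
4 → hit
7 → miss, evict 5, frames (9 4 6 7)
4 → hit
5 → miss, evict 9, frames (4 6 7 5)
1 → miss, evict 4, frames (6 7 5 1)
4 → miss, evict 6, frames (7 5 1 4)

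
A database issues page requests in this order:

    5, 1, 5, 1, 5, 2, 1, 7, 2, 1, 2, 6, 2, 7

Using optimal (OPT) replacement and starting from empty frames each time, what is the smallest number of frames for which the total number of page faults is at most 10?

f=1: 14 faults
f=2: 7 faults
f=3: 5 faults
f=4: 5 faults
f=5: 5 faults
Smallest f with faults ≤ 10 is 2.

2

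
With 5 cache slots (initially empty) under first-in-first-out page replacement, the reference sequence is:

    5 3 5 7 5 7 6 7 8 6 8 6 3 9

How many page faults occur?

6

5 → fault, frames (5)
3 → fault, frames (5 3)
5 → hit
7 → fault, frames (5 3 7)
5 → hit
7 → hit
6 → fault, frames (5 3 7 6)
7 → hit
8 → fault, frames (5 3 7 6 8)
6 → hit
8 → hit
6 → hit
3 → hit
9 → fault, evict 5, frames (3 7 6 8 9)
Page faults: 6.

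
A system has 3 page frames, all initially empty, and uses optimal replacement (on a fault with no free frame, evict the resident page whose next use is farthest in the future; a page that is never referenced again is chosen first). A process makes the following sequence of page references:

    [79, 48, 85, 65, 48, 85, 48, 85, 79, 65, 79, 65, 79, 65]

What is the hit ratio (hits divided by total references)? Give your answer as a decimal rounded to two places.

79 → miss, frames (79)
48 → miss, frames (79 48)
85 → miss, frames (79 48 85)
65 → miss, evict 79, frames (48 85 65)
48 → hit
85 → hit
48 → hit
85 → hit
79 → miss, evict 85, frames (48 65 79)
65 → hit
79 → hit
65 → hit
79 → hit
65 → hit
Hits: 9 of 14 references → 9/14 = 0.6429.

0.64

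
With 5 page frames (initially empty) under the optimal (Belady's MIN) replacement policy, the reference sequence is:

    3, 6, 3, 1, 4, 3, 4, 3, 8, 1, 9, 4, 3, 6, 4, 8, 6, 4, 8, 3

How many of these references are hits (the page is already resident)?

3 -> miss, frames [3]
6 -> miss, frames [3, 6]
3 -> hit
1 -> miss, frames [3, 6, 1]
4 -> miss, frames [3, 6, 1, 4]
3 -> hit
4 -> hit
3 -> hit
8 -> miss, frames [3, 6, 1, 4, 8]
1 -> hit
9 -> miss, evict 1, frames [3, 6, 4, 8, 9]
4 -> hit
3 -> hit
6 -> hit
4 -> hit
8 -> hit
6 -> hit
4 -> hit
8 -> hit
3 -> hit
Hits: 14.

14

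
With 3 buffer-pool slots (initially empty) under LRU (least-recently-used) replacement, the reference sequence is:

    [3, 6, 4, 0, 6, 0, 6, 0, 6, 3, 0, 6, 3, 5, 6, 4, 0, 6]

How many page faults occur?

8

3: fault, frames [3]
6: fault, frames [3, 6]
4: fault, frames [3, 6, 4]
0: fault, evict 3, frames [6, 4, 0]
6: hit
0: hit
6: hit
0: hit
6: hit
3: fault, evict 4, frames [0, 6, 3]
0: hit
6: hit
3: hit
5: fault, evict 0, frames [6, 3, 5]
6: hit
4: fault, evict 3, frames [5, 6, 4]
0: fault, evict 5, frames [6, 4, 0]
6: hit
Page faults: 8.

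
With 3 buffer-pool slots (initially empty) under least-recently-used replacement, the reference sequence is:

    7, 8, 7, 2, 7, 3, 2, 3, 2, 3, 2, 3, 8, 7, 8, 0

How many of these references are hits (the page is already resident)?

7 → miss, frames (7)
8 → miss, frames (7 8)
7 → hit
2 → miss, frames (8 7 2)
7 → hit
3 → miss, evict 8, frames (2 7 3)
2 → hit
3 → hit
2 → hit
3 → hit
2 → hit
3 → hit
8 → miss, evict 7, frames (2 3 8)
7 → miss, evict 2, frames (3 8 7)
8 → hit
0 → miss, evict 3, frames (7 8 0)
Hits: 9.

9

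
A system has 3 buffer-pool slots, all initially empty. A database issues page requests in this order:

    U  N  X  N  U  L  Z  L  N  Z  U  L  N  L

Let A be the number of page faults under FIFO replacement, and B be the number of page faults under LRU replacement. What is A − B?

-1

Under FIFO: F F F . . F F . F . F F . . → 8 faults.
Under LRU: F F F . . F F . F . F F F . → 9 faults.
A − B = 8 − 9 = -1.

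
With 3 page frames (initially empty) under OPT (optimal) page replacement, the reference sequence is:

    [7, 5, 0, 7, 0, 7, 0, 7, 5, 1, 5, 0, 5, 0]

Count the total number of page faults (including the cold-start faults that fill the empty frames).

4

7: miss, frames (7)
5: miss, frames (7 5)
0: miss, frames (7 5 0)
7: hit
0: hit
7: hit
0: hit
7: hit
5: hit
1: miss, evict 7, frames (5 0 1)
5: hit
0: hit
5: hit
0: hit
Page faults: 4.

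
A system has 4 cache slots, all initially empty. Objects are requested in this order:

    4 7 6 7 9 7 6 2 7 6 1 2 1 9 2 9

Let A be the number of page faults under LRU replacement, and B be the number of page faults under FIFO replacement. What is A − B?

Under LRU: F F F . F . . F . . F . . F . . → 7 faults.
Under FIFO: F F F . F . . F . . F . . . . . → 6 faults.
A − B = 7 − 6 = 1.

1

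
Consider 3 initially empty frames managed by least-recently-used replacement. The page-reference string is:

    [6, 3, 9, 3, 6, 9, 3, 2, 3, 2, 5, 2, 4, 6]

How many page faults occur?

7

6 → fault, frames (6)
3 → fault, frames (6 3)
9 → fault, frames (6 3 9)
3 → hit
6 → hit
9 → hit
3 → hit
2 → fault, evict 6, frames (9 3 2)
3 → hit
2 → hit
5 → fault, evict 9, frames (3 2 5)
2 → hit
4 → fault, evict 3, frames (5 2 4)
6 → fault, evict 5, frames (2 4 6)
Page faults: 7.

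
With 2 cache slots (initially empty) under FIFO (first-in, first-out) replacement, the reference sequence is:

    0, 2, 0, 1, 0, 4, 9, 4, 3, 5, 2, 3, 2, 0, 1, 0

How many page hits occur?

0 → fault, frames {0}
2 → fault, frames {0,2}
0 → hit
1 → fault, evict 0, frames {2,1}
0 → fault, evict 2, frames {1,0}
4 → fault, evict 1, frames {0,4}
9 → fault, evict 0, frames {4,9}
4 → hit
3 → fault, evict 4, frames {9,3}
5 → fault, evict 9, frames {3,5}
2 → fault, evict 3, frames {5,2}
3 → fault, evict 5, frames {2,3}
2 → hit
0 → fault, evict 2, frames {3,0}
1 → fault, evict 3, frames {0,1}
0 → hit
Hits: 4.

4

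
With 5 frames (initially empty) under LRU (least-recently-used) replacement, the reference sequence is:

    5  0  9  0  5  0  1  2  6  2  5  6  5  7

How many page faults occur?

7

5: fault, frames {5}
0: fault, frames {5,0}
9: fault, frames {5,0,9}
0: hit
5: hit
0: hit
1: fault, frames {9,5,0,1}
2: fault, frames {9,5,0,1,2}
6: fault, evict 9, frames {5,0,1,2,6}
2: hit
5: hit
6: hit
5: hit
7: fault, evict 0, frames {1,2,6,5,7}
Page faults: 7.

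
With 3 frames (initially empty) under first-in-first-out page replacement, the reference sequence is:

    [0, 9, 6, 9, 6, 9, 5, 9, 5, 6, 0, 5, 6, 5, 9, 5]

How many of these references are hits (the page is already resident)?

10

0: fault, frames {0}
9: fault, frames {0,9}
6: fault, frames {0,9,6}
9: hit
6: hit
9: hit
5: fault, evict 0, frames {9,6,5}
9: hit
5: hit
6: hit
0: fault, evict 9, frames {6,5,0}
5: hit
6: hit
5: hit
9: fault, evict 6, frames {5,0,9}
5: hit
Hits: 10.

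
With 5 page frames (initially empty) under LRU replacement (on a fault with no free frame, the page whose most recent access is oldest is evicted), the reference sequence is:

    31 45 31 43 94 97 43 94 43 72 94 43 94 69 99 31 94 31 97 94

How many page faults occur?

31 → miss, frames {31}
45 → miss, frames {31,45}
31 → hit
43 → miss, frames {45,31,43}
94 → miss, frames {45,31,43,94}
97 → miss, frames {45,31,43,94,97}
43 → hit
94 → hit
43 → hit
72 → miss, evict 45, frames {31,97,94,43,72}
94 → hit
43 → hit
94 → hit
69 → miss, evict 31, frames {97,72,43,94,69}
99 → miss, evict 97, frames {72,43,94,69,99}
31 → miss, evict 72, frames {43,94,69,99,31}
94 → hit
31 → hit
97 → miss, evict 43, frames {69,99,94,31,97}
94 → hit
Page faults: 10.

10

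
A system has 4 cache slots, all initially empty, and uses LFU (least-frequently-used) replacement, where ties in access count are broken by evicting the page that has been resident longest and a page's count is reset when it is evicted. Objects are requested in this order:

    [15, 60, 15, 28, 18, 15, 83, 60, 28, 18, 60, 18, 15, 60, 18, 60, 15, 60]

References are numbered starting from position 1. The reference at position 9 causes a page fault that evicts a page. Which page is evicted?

18

pos 1: 15 → fault, frames [15]
pos 2: 60 → fault, frames [15, 60]
pos 3: 15 → hit
pos 4: 28 → fault, frames [15, 60, 28]
pos 5: 18 → fault, frames [15, 60, 28, 18]
pos 6: 15 → hit
pos 7: 83 → fault, evict 60, frames [15, 28, 18, 83]
pos 8: 60 → fault, evict 28, frames [15, 18, 83, 60]
pos 9: 28 → fault, evict 18, frames [15, 83, 60, 28]
At position 9, page 18 is evicted.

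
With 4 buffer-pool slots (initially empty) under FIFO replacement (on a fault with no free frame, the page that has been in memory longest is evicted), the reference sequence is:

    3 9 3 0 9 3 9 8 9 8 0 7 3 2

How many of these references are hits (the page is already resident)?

7

3 → fault, frames {3}
9 → fault, frames {3,9}
3 → hit
0 → fault, frames {3,9,0}
9 → hit
3 → hit
9 → hit
8 → fault, frames {3,9,0,8}
9 → hit
8 → hit
0 → hit
7 → fault, evict 3, frames {9,0,8,7}
3 → fault, evict 9, frames {0,8,7,3}
2 → fault, evict 0, frames {8,7,3,2}
Hits: 7.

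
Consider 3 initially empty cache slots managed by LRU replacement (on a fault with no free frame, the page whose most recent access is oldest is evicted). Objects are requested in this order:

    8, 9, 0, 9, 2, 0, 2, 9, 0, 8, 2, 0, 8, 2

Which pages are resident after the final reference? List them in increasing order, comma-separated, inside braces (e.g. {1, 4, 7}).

8 -> fault, frames [8]
9 -> fault, frames [8, 9]
0 -> fault, frames [8, 9, 0]
9 -> hit
2 -> fault, evict 8, frames [0, 9, 2]
0 -> hit
2 -> hit
9 -> hit
0 -> hit
8 -> fault, evict 2, frames [9, 0, 8]
2 -> fault, evict 9, frames [0, 8, 2]
0 -> hit
8 -> hit
2 -> hit

{0, 2, 8}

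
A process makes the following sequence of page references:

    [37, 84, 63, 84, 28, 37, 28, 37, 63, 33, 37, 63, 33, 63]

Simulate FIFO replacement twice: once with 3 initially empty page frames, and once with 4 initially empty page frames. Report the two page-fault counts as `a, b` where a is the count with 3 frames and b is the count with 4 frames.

7, 6

3 frames: F F F . F F . . . F . F . . → 7 faults.
4 frames: F F F . F . . . . F F . . . → 6 faults.
6 < 7: adding a frame reduced faults, as is typical.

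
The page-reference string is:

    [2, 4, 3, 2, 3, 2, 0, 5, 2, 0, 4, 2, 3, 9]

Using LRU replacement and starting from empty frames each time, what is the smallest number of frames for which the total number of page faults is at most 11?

3

f=1: 14 faults
f=2: 12 faults
f=3: 8 faults
f=4: 8 faults
f=5: 6 faults
f=6: 6 faults
Smallest f with faults ≤ 11 is 3.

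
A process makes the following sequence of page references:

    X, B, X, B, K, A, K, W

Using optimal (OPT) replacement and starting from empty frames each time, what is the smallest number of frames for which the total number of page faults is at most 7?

2

f=1: 8 faults
f=2: 5 faults
f=3: 5 faults
f=4: 5 faults
f=5: 5 faults
Smallest f with faults ≤ 7 is 2.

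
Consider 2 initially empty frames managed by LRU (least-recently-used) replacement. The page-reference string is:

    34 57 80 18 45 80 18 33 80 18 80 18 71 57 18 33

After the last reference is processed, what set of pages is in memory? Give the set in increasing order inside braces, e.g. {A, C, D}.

34: fault, frames (34)
57: fault, frames (34 57)
80: fault, evict 34, frames (57 80)
18: fault, evict 57, frames (80 18)
45: fault, evict 80, frames (18 45)
80: fault, evict 18, frames (45 80)
18: fault, evict 45, frames (80 18)
33: fault, evict 80, frames (18 33)
80: fault, evict 18, frames (33 80)
18: fault, evict 33, frames (80 18)
80: hit
18: hit
71: fault, evict 80, frames (18 71)
57: fault, evict 18, frames (71 57)
18: fault, evict 71, frames (57 18)
33: fault, evict 57, frames (18 33)

{18, 33}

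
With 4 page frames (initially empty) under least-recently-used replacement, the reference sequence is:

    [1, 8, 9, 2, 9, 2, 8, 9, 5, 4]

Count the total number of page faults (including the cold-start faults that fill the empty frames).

6

1 -> miss, frames [1]
8 -> miss, frames [1, 8]
9 -> miss, frames [1, 8, 9]
2 -> miss, frames [1, 8, 9, 2]
9 -> hit
2 -> hit
8 -> hit
9 -> hit
5 -> miss, evict 1, frames [2, 8, 9, 5]
4 -> miss, evict 2, frames [8, 9, 5, 4]
Page faults: 6.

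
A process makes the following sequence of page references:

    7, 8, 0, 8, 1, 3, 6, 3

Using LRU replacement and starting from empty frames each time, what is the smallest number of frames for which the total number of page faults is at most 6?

2

f=1: 8 faults
f=2: 6 faults
f=3: 6 faults
f=4: 6 faults
f=5: 6 faults
f=6: 6 faults
Smallest f with faults ≤ 6 is 2.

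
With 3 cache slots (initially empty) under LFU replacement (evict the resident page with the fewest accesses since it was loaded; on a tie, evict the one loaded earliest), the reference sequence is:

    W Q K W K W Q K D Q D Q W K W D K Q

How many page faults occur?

9

W → fault, frames [W]
Q → fault, frames [W, Q]
K → fault, frames [W, Q, K]
W → hit
K → hit
W → hit
Q → hit
K → hit
D → fault, evict Q, frames [W, K, D]
Q → fault, evict D, frames [W, K, Q]
D → fault, evict Q, frames [W, K, D]
Q → fault, evict D, frames [W, K, Q]
W → hit
K → hit
W → hit
D → fault, evict Q, frames [W, K, D]
K → hit
Q → fault, evict D, frames [W, K, Q]
Page faults: 9.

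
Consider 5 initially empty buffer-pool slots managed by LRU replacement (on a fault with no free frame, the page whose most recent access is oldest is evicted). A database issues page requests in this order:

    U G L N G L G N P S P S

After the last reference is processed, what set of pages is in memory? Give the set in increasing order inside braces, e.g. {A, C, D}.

{G, L, N, P, S}

U: fault, frames (U)
G: fault, frames (U G)
L: fault, frames (U G L)
N: fault, frames (U G L N)
G: hit
L: hit
G: hit
N: hit
P: fault, frames (U L G N P)
S: fault, evict U, frames (L G N P S)
P: hit
S: hit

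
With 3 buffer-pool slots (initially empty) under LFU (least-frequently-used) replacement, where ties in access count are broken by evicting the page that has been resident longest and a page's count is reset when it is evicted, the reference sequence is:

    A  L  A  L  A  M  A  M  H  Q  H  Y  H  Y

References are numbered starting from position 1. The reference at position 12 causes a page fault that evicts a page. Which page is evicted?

H

pos 1: A → fault, frames {A}
pos 2: L → fault, frames {A,L}
pos 3: A → hit
pos 4: L → hit
pos 5: A → hit
pos 6: M → fault, frames {A,L,M}
pos 7: A → hit
pos 8: M → hit
pos 9: H → fault, evict L, frames {A,M,H}
pos 10: Q → fault, evict H, frames {A,M,Q}
pos 11: H → fault, evict Q, frames {A,M,H}
pos 12: Y → fault, evict H, frames {A,M,Y}
At position 12, page H is evicted.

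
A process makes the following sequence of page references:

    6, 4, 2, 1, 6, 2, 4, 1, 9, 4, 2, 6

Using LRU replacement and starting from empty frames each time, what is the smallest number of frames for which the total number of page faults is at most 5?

f=1: 12 faults
f=2: 12 faults
f=3: 10 faults
f=4: 6 faults
f=5: 5 faults
Smallest f with faults ≤ 5 is 5.

5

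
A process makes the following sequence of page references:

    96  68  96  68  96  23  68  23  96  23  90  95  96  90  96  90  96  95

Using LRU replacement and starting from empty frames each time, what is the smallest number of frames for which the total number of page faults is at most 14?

2

f=1: 18 faults
f=2: 10 faults
f=3: 6 faults
f=4: 5 faults
f=5: 5 faults
Smallest f with faults ≤ 14 is 2.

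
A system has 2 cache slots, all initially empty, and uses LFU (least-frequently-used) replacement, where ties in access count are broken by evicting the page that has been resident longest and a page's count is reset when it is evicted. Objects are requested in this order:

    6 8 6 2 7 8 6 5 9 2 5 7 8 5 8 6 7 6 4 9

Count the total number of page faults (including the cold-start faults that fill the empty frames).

16

6 → miss, frames {6}
8 → miss, frames {6,8}
6 → hit
2 → miss, evict 8, frames {6,2}
7 → miss, evict 2, frames {6,7}
8 → miss, evict 7, frames {6,8}
6 → hit
5 → miss, evict 8, frames {6,5}
9 → miss, evict 5, frames {6,9}
2 → miss, evict 9, frames {6,2}
5 → miss, evict 2, frames {6,5}
7 → miss, evict 5, frames {6,7}
8 → miss, evict 7, frames {6,8}
5 → miss, evict 8, frames {6,5}
8 → miss, evict 5, frames {6,8}
6 → hit
7 → miss, evict 8, frames {6,7}
6 → hit
4 → miss, evict 7, frames {6,4}
9 → miss, evict 4, frames {6,9}
Page faults: 16.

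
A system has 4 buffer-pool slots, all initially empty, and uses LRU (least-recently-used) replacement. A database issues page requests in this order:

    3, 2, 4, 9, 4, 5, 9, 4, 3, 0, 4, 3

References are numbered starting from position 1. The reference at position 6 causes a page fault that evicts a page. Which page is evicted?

pos 1: 3 → miss, frames [3]
pos 2: 2 → miss, frames [3, 2]
pos 3: 4 → miss, frames [3, 2, 4]
pos 4: 9 → miss, frames [3, 2, 4, 9]
pos 5: 4 → hit
pos 6: 5 → miss, evict 3, frames [2, 9, 4, 5]
At position 6, page 3 is evicted.

3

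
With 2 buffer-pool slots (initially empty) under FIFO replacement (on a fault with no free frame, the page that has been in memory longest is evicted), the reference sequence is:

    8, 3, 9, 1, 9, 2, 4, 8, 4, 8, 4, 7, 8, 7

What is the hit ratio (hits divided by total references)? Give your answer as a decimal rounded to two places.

8 -> miss, frames {8}
3 -> miss, frames {8,3}
9 -> miss, evict 8, frames {3,9}
1 -> miss, evict 3, frames {9,1}
9 -> hit
2 -> miss, evict 9, frames {1,2}
4 -> miss, evict 1, frames {2,4}
8 -> miss, evict 2, frames {4,8}
4 -> hit
8 -> hit
4 -> hit
7 -> miss, evict 4, frames {8,7}
8 -> hit
7 -> hit
Hits: 6 of 14 references → 6/14 = 0.4286.

0.43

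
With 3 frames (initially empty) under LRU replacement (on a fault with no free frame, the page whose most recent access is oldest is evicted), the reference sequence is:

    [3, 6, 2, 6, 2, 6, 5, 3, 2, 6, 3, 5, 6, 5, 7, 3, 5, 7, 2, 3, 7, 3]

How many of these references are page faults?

12

3 → miss, frames [3]
6 → miss, frames [3, 6]
2 → miss, frames [3, 6, 2]
6 → hit
2 → hit
6 → hit
5 → miss, evict 3, frames [2, 6, 5]
3 → miss, evict 2, frames [6, 5, 3]
2 → miss, evict 6, frames [5, 3, 2]
6 → miss, evict 5, frames [3, 2, 6]
3 → hit
5 → miss, evict 2, frames [6, 3, 5]
6 → hit
5 → hit
7 → miss, evict 3, frames [6, 5, 7]
3 → miss, evict 6, frames [5, 7, 3]
5 → hit
7 → hit
2 → miss, evict 3, frames [5, 7, 2]
3 → miss, evict 5, frames [7, 2, 3]
7 → hit
3 → hit
Page faults: 12.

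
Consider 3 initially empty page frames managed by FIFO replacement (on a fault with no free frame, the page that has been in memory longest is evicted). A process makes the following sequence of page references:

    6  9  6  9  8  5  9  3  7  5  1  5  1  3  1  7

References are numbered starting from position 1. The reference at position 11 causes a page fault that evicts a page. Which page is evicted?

pos 1: 6 → miss, frames {6}
pos 2: 9 → miss, frames {6,9}
pos 3: 6 → hit
pos 4: 9 → hit
pos 5: 8 → miss, frames {6,9,8}
pos 6: 5 → miss, evict 6, frames {9,8,5}
pos 7: 9 → hit
pos 8: 3 → miss, evict 9, frames {8,5,3}
pos 9: 7 → miss, evict 8, frames {5,3,7}
pos 10: 5 → hit
pos 11: 1 → miss, evict 5, frames {3,7,1}
At position 11, page 5 is evicted.

5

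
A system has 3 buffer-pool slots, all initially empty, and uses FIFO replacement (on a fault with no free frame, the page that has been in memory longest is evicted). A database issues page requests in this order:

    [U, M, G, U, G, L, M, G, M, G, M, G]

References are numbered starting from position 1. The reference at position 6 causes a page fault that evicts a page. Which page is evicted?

pos 1: U -> miss, frames (U)
pos 2: M -> miss, frames (U M)
pos 3: G -> miss, frames (U M G)
pos 4: U -> hit
pos 5: G -> hit
pos 6: L -> miss, evict U, frames (M G L)
At position 6, page U is evicted.

U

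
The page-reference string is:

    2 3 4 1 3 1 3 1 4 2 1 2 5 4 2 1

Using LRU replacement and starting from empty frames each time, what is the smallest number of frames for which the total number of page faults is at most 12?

f=1: 16 faults
f=2: 12 faults
f=3: 8 faults
f=4: 5 faults
f=5: 5 faults
Smallest f with faults ≤ 12 is 2.

2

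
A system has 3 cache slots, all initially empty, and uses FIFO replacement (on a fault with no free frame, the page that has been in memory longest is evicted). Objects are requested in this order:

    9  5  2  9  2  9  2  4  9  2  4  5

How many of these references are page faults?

9 -> miss, frames [9]
5 -> miss, frames [9, 5]
2 -> miss, frames [9, 5, 2]
9 -> hit
2 -> hit
9 -> hit
2 -> hit
4 -> miss, evict 9, frames [5, 2, 4]
9 -> miss, evict 5, frames [2, 4, 9]
2 -> hit
4 -> hit
5 -> miss, evict 2, frames [4, 9, 5]
Page faults: 6.

6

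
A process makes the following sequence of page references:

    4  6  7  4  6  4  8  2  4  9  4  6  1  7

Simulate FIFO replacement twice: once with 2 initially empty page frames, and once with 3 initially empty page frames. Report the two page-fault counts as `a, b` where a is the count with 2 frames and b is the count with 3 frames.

12, 10

2 frames: F F F F F . F F F F . F F F → 12 faults.
3 frames: F F F . . . F F F F . F F F → 10 faults.
10 < 12: adding a frame reduced faults, as is typical.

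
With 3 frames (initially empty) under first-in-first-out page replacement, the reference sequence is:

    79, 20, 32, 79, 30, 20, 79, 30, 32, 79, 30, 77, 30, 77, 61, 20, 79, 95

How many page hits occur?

79 → fault, frames [79]
20 → fault, frames [79, 20]
32 → fault, frames [79, 20, 32]
79 → hit
30 → fault, evict 79, frames [20, 32, 30]
20 → hit
79 → fault, evict 20, frames [32, 30, 79]
30 → hit
32 → hit
79 → hit
30 → hit
77 → fault, evict 32, frames [30, 79, 77]
30 → hit
77 → hit
61 → fault, evict 30, frames [79, 77, 61]
20 → fault, evict 79, frames [77, 61, 20]
79 → fault, evict 77, frames [61, 20, 79]
95 → fault, evict 61, frames [20, 79, 95]
Hits: 8.

8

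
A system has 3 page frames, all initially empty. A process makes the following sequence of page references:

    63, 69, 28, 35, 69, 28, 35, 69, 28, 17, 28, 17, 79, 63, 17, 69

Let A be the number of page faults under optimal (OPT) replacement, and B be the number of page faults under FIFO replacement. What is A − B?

Under OPT: F F F F . . . . . F . . F F . . → 7 faults.
Under FIFO: F F F F . . . . . F . . F F . F → 8 faults.
A − B = 7 − 8 = -1.

-1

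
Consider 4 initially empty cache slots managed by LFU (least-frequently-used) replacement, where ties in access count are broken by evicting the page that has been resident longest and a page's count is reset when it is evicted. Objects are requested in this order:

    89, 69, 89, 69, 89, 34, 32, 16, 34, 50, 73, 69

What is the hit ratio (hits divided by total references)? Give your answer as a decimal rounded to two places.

0.33

89 -> miss, frames [89]
69 -> miss, frames [89, 69]
89 -> hit
69 -> hit
89 -> hit
34 -> miss, frames [89, 69, 34]
32 -> miss, frames [89, 69, 34, 32]
16 -> miss, evict 34, frames [89, 69, 32, 16]
34 -> miss, evict 32, frames [89, 69, 16, 34]
50 -> miss, evict 16, frames [89, 69, 34, 50]
73 -> miss, evict 34, frames [89, 69, 50, 73]
69 -> hit
Hits: 4 of 12 references → 4/12 = 0.3333.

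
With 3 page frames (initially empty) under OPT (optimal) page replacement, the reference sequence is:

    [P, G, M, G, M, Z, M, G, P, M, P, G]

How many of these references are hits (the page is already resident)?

P -> fault, frames [P]
G -> fault, frames [P, G]
M -> fault, frames [P, G, M]
G -> hit
M -> hit
Z -> fault, evict P, frames [G, M, Z]
M -> hit
G -> hit
P -> fault, evict Z, frames [G, M, P]
M -> hit
P -> hit
G -> hit
Hits: 7.

7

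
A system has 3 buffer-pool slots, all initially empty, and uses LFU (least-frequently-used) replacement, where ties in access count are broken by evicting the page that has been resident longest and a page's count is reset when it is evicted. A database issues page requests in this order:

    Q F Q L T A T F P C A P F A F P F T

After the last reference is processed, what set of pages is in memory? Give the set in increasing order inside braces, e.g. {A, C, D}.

{F, Q, T}

Q → fault, frames [Q]
F → fault, frames [Q, F]
Q → hit
L → fault, frames [Q, F, L]
T → fault, evict F, frames [Q, L, T]
A → fault, evict L, frames [Q, T, A]
T → hit
F → fault, evict A, frames [Q, T, F]
P → fault, evict F, frames [Q, T, P]
C → fault, evict P, frames [Q, T, C]
A → fault, evict C, frames [Q, T, A]
P → fault, evict A, frames [Q, T, P]
F → fault, evict P, frames [Q, T, F]
A → fault, evict F, frames [Q, T, A]
F → fault, evict A, frames [Q, T, F]
P → fault, evict F, frames [Q, T, P]
F → fault, evict P, frames [Q, T, F]
T → hit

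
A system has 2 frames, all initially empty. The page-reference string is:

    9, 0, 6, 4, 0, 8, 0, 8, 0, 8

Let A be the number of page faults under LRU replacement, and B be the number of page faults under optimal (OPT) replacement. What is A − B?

Under LRU: F F F F F F . . . . → 6 faults.
Under OPT: F F F F . F . . . . → 5 faults.
A − B = 6 − 5 = 1.

1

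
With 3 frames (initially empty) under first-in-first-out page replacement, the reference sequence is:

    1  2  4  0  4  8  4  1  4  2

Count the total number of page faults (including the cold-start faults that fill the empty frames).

8

1: miss, frames {1}
2: miss, frames {1,2}
4: miss, frames {1,2,4}
0: miss, evict 1, frames {2,4,0}
4: hit
8: miss, evict 2, frames {4,0,8}
4: hit
1: miss, evict 4, frames {0,8,1}
4: miss, evict 0, frames {8,1,4}
2: miss, evict 8, frames {1,4,2}
Page faults: 8.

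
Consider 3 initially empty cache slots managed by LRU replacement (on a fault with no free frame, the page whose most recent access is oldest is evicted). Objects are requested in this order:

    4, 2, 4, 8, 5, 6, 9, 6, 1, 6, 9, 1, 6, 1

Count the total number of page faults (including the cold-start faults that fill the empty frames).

4 → fault, frames {4}
2 → fault, frames {4,2}
4 → hit
8 → fault, frames {2,4,8}
5 → fault, evict 2, frames {4,8,5}
6 → fault, evict 4, frames {8,5,6}
9 → fault, evict 8, frames {5,6,9}
6 → hit
1 → fault, evict 5, frames {9,6,1}
6 → hit
9 → hit
1 → hit
6 → hit
1 → hit
Page faults: 7.

7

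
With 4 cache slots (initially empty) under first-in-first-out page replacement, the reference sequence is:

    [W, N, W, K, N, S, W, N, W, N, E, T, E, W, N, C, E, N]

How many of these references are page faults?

10

W: fault, frames (W)
N: fault, frames (W N)
W: hit
K: fault, frames (W N K)
N: hit
S: fault, frames (W N K S)
W: hit
N: hit
W: hit
N: hit
E: fault, evict W, frames (N K S E)
T: fault, evict N, frames (K S E T)
E: hit
W: fault, evict K, frames (S E T W)
N: fault, evict S, frames (E T W N)
C: fault, evict E, frames (T W N C)
E: fault, evict T, frames (W N C E)
N: hit
Page faults: 10.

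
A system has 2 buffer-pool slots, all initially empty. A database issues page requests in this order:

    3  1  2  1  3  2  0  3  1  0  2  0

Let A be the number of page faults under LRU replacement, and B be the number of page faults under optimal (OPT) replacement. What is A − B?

3

Under LRU: F F F . F F F F F F F . → 10 faults.
Under OPT: F F F . F . F . F . F . → 7 faults.
A − B = 10 − 7 = 3.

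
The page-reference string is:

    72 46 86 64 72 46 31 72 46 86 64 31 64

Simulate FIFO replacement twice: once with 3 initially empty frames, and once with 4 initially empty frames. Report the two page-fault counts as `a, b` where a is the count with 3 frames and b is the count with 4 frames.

3 frames: F F F F F F F . . F F . . → 9 faults.
4 frames: F F F F . . F F F F F F . → 10 faults.
10 > 9: adding a frame increased faults — Belady's anomaly.

9, 10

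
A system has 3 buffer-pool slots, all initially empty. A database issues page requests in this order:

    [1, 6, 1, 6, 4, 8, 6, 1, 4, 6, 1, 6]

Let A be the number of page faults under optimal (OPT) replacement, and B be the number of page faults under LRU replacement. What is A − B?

Under OPT: F F . . F F . . F . . . → 5 faults.
Under LRU: F F . . F F . F F . . . → 6 faults.
A − B = 5 − 6 = -1.

-1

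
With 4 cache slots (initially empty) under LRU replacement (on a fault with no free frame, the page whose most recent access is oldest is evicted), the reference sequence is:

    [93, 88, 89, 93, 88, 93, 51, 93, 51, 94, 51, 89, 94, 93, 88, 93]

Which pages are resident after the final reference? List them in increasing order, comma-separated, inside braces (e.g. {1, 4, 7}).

{88, 89, 93, 94}

93 -> miss, frames {93}
88 -> miss, frames {93,88}
89 -> miss, frames {93,88,89}
93 -> hit
88 -> hit
93 -> hit
51 -> miss, frames {89,88,93,51}
93 -> hit
51 -> hit
94 -> miss, evict 89, frames {88,93,51,94}
51 -> hit
89 -> miss, evict 88, frames {93,94,51,89}
94 -> hit
93 -> hit
88 -> miss, evict 51, frames {89,94,93,88}
93 -> hit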